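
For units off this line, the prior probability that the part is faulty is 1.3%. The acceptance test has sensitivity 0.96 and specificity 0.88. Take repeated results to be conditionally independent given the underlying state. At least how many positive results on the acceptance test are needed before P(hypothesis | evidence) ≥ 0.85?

3

Prior odds = 0.013/0.987 = 13/987.
False-positive rate = 1 − 0.88 = 0.12; likelihood ratio of a positive = 0.96/0.12 = 8.
Target odds: 0.85 ÷ 0.15 = 17/3.
Require 8ⁿ ≥ 17/3 ÷ (13/987) = 5593/13.
8² = 64 falls short of 5593/13 but 8³ = 512 reaches it, so n = 3.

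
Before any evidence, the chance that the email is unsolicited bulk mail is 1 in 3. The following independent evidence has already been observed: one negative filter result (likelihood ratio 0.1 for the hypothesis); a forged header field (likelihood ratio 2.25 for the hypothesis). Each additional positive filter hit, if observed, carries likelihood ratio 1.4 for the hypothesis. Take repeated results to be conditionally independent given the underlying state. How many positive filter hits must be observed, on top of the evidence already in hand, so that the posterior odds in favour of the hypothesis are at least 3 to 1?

10

Prior odds = (1/3)/(2/3) = 0.5.
Combined Bayes factor of the evidence already in hand = 0.1 × 2.25 = 0.225.
Odds after that evidence = 0.5 × 0.225 = 0.1125.
Target odds = 3.
Need 1.4ⁿ ≥ 3 ÷ 0.1125 = 80/3.
1.4⁹ = 40353607/1953125 falls short of 80/3 but 1.4¹⁰ = 282475249/9765625 reaches it, so n = 10.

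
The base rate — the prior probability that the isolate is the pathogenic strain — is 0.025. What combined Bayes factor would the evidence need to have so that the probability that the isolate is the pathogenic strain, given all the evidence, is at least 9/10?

351

Prior odds = 0.025/0.975 = 1/39.
Target odds = 0.9/0.1 = 9.
Required Bayes factor = 9 ÷ (1/39) = 351.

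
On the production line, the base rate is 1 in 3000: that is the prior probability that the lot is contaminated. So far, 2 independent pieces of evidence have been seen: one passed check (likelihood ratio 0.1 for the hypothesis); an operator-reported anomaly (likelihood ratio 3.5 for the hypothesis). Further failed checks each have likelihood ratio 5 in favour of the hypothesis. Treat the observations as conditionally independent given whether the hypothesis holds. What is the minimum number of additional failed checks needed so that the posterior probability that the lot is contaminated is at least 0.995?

Prior odds = (1/3000)/(2999/3000) = 1/2999.
Combined Bayes factor of the evidence already in hand = 0.1 × 3.5 = 0.35.
Odds after that evidence = (1/2999) × 0.35 = 7/59980.
Target odds = 0.995/0.005 = 199.
Need 5ⁿ ≥ 199 ÷ (7/59980) = 11936020/7.
5⁸ = 390625 falls short of 11936020/7 but 5⁹ = 1953125 reaches it, so n = 9.

9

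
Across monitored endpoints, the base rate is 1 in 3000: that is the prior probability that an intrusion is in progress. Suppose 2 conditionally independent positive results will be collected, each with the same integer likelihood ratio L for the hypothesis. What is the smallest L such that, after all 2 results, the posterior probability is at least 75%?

Prior odds = (1/3000)/(2999/3000) = 1/2999.
Target odds = 0.75/0.25 = 3.
Need L² ≥ 3 ÷ (1/2999) = 8997.
94² = 8836 < 8997 ≤ 9025 = 95², so L = 95.

95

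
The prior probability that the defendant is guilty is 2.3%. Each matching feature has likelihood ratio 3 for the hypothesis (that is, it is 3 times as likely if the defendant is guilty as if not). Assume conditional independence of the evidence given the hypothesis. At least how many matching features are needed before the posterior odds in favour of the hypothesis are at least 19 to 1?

Prior odds = 0.023/0.977 = 23/977.
Likelihood ratio per matching feature = 3.
Target odds = 19.
Need (23/977) × 3ⁿ ≥ 19, i.e. 3ⁿ ≥ 18563/23.
3⁶ = 729 falls short of 18563/23 but 3⁷ = 2187 reaches it, so n = 7.

7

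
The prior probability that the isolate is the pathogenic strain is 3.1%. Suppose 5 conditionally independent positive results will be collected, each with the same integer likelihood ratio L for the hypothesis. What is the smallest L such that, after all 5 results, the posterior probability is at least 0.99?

5

Prior odds = 0.031/0.969 = 31/969.
Target odds = 0.99/0.01 = 99.
Need L⁵ ≥ 99 ÷ (31/969) = 95931/31.
4⁵ = 1024 < 95931/31 ≤ 3125 = 5⁵, so L = 5.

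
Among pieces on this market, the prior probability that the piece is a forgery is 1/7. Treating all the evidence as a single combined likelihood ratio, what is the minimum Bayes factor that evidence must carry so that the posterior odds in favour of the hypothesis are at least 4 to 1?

Prior odds = (1/7)/(6/7) = 1/6.
Target odds = 4.
Required Bayes factor = 4 ÷ (1/6) = 24.

24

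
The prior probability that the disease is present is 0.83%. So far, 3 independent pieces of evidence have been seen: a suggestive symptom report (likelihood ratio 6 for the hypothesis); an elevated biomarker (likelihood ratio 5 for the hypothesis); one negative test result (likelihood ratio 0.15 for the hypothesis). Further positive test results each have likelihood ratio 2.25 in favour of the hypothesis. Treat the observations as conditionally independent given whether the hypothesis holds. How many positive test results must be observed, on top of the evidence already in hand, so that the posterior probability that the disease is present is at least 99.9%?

13

Prior odds = 0.0083/0.9917 = 83/9917.
Combined Bayes factor of the evidence already in hand = 6 × 5 × 0.15 = 4.5.
Odds after that evidence = (83/9917) × 4.5 = 747/19834.
Target odds = 0.999/0.001 = 999.
Need 2.25ⁿ ≥ 999 ÷ (747/19834) = 2201574/83.
2.25¹² ≈16834.1 falls short of 2201574/83 but 2.25¹³ ≈37876.8 reaches it, so n = 13.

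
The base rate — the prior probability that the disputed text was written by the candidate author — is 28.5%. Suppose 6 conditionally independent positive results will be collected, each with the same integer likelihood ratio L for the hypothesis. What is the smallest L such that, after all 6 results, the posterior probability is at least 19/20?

Prior odds = 0.285/0.715 = 57/143.
Target odds = 0.95/0.05 = 19.
Need L⁶ ≥ 19 ÷ (57/143) = 143/3.
1⁶ = 1 < 143/3 ≤ 64 = 2⁶, so L = 2.

2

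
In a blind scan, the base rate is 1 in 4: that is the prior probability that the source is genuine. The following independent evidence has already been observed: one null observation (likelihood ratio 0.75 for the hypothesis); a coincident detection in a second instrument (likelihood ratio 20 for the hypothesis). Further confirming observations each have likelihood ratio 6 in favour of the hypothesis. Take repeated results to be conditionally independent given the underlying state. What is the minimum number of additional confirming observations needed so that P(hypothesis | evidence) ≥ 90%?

1

Prior odds = 0.25/0.75 = 1/3.
Combined Bayes factor of the evidence already in hand = 0.75 × 20 = 15.
Odds after that evidence = (1/3) × 15 = 5.
Target odds = 0.9/0.1 = 9.
Need 6ⁿ ≥ 9 ÷ 5 = 1.8.
6¹ = 6, which meets the required 1.8; so n = 1.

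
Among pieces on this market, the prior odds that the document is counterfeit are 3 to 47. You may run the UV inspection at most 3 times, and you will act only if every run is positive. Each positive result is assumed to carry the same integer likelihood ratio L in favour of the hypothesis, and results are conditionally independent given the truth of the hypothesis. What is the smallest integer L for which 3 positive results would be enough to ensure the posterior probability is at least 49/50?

10

Prior odds = 3/47.
Target odds = 0.98/0.02 = 49.
Need L³ ≥ 49 ÷ (3/47) = 2303/3.
9³ = 729 < 2303/3 ≤ 1000 = 10³, so L = 10.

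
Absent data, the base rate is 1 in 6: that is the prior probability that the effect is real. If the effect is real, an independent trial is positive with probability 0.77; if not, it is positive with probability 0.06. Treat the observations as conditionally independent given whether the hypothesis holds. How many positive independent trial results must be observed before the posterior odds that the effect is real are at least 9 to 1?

2

Prior odds = (1/6)/(5/6) = 0.2.
Likelihood ratio of a positive = 0.77/0.06 = 77/6.
Target odds = 9.
Need 0.2 × (77/6)ⁿ ≥ 9, i.e. (77/6)ⁿ ≥ 45.
(77/6)¹ = 77/6 falls short of 45 but (77/6)² = 5929/36 reaches it, so n = 2.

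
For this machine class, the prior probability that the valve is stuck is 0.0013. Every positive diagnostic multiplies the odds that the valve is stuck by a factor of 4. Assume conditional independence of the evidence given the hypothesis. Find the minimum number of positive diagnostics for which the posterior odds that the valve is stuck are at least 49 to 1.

Prior odds = 0.0013/0.9987 = 13/9987.
Likelihood ratio per positive diagnostic = 4.
Target odds = 49.
Need (13/9987) × 4ⁿ ≥ 49, i.e. 4ⁿ ≥ 489363/13.
4⁷ = 16384 falls short of 489363/13 but 4⁸ = 65536 reaches it, so n = 8.

8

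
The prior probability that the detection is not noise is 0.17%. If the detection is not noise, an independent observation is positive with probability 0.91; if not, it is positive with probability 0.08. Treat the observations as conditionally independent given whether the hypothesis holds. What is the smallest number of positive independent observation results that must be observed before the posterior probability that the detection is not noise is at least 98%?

5

Prior odds = 0.0017/0.9983 = 17/9983.
Likelihood ratio of a positive = 0.91/0.08 = 11.375.
Target posterior odds = 0.98/0.02 = 49.
Require 11.375ⁿ ≥ 49 ÷ (17/9983) = 489167/17.
11.375⁴ = 68574961/4096 falls short of 489167/17 but 11.375⁵ ≈190439 reaches it, so n = 5.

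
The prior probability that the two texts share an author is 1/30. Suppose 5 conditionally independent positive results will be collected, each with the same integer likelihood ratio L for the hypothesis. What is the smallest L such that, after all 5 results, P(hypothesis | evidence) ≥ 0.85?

Prior odds = (1/30)/(29/30) = 1/29.
Target odds = 0.85/0.15 = 17/3.
Need L⁵ ≥ 17/3 ÷ (1/29) = 493/3.
2⁵ = 32 < 493/3 ≤ 243 = 3⁵, so L = 3.

3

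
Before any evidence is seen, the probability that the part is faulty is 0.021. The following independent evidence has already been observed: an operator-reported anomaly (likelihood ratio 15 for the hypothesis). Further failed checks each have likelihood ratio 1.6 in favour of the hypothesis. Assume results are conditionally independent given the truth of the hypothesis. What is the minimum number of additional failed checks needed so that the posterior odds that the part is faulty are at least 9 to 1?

8

Prior odds = 0.021/0.979 = 21/979.
Bayes factor of the evidence already in hand = 15.
Odds after that evidence = (21/979) × 15 = 315/979.
Target odds = 9.
Need 1.6ⁿ ≥ 9 ÷ (315/979) = 979/35.
1.6⁷ = 2097152/78125 falls short of 979/35 but 1.6⁸ = 16777216/390625 reaches it, so n = 8.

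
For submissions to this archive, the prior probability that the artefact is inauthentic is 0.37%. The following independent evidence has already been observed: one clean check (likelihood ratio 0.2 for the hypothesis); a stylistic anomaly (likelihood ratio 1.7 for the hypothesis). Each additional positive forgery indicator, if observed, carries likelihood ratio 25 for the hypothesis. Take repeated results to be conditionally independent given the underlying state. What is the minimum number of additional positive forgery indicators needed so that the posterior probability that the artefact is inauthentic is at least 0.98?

4

Prior odds = 0.0037/0.9963 = 37/9963.
Combined Bayes factor of the evidence already in hand = 0.2 × 1.7 = 0.34.
Odds after that evidence = (37/9963) × 0.34 = 629/498150.
Target odds = 0.98/0.02 = 49.
Need 25ⁿ ≥ 49 ÷ (629/498150) = 24409350/629.
25³ = 15625 falls short of 24409350/629 but 25⁴ = 390625 reaches it, so n = 4.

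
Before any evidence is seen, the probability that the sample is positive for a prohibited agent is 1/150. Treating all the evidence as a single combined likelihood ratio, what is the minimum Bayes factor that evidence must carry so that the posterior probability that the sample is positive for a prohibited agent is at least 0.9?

Prior odds = (1/150)/(149/150) = 1/149.
Target odds = 0.9/0.1 = 9.
Required Bayes factor = 9 ÷ (1/149) = 1341.

1341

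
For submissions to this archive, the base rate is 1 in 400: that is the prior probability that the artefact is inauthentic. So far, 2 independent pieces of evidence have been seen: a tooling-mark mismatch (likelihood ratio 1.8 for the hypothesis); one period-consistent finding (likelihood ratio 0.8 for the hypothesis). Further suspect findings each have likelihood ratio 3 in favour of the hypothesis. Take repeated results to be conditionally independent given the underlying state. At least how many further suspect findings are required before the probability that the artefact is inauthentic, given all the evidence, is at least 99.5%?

10

Prior odds = 0.0025/0.9975 = 1/399.
Combined Bayes factor of the evidence already in hand = 1.8 × 0.8 = 1.44.
Odds after that evidence = (1/399) × 1.44 = 12/3325.
Target odds = 0.995/0.005 = 199.
Need 3ⁿ ≥ 199 ÷ (12/3325) = 661675/12.
3⁹ = 19683 falls short of 661675/12 but 3¹⁰ = 59049 reaches it, so n = 10.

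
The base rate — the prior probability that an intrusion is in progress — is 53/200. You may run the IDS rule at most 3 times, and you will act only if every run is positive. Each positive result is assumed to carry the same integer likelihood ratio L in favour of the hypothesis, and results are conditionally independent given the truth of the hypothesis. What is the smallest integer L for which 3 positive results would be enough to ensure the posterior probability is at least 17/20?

3

Prior odds = 0.265/0.735 = 53/147.
Target odds = 0.85/0.15 = 17/3.
Need L³ ≥ 17/3 ÷ (53/147) = 833/53.
2³ = 8 < 833/53 ≤ 27 = 3³, so L = 3.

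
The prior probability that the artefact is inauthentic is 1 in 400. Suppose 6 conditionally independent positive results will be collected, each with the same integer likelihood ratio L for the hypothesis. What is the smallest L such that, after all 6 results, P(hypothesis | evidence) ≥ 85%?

Prior odds = 0.0025/0.9975 = 1/399.
Target odds = 0.85/0.15 = 17/3.
Need L⁶ ≥ 17/3 ÷ (1/399) = 2261.
3⁶ = 729 < 2261 ≤ 4096 = 4⁶, so L = 4.

4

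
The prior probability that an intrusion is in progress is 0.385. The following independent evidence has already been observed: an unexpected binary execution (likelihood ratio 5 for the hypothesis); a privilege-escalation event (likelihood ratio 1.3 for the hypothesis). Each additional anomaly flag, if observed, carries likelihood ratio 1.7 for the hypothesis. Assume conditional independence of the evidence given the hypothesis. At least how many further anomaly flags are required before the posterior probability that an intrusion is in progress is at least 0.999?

Prior odds = 0.385/0.615 = 77/123.
Combined Bayes factor of the evidence already in hand = 5 × 1.3 = 6.5.
Odds after that evidence = (77/123) × 6.5 = 1001/246.
Target odds = 0.999/0.001 = 999.
Need 1.7ⁿ ≥ 999 ÷ (1001/246) = 245754/1001.
1.7¹⁰ ≈201.599 falls short of 245754/1001 but 1.7¹¹ ≈342.719 reaches it, so n = 11.

11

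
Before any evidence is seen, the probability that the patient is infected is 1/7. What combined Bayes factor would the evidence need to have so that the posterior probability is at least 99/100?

594

Prior odds = (1/7)/(6/7) = 1/6.
Target odds = 0.99/0.01 = 99.
Required Bayes factor = 99 ÷ (1/6) = 594.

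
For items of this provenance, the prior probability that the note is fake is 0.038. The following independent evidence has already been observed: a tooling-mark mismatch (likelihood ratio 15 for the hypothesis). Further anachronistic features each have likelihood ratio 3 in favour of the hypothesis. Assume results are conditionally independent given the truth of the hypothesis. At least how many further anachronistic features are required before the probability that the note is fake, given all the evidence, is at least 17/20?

3

Prior odds = 0.038/0.962 = 19/481.
Bayes factor of the evidence already in hand = 15.
Odds after that evidence = (19/481) × 15 = 285/481.
Target odds = 0.85/0.15 = 17/3.
Need 3ⁿ ≥ 17/3 ÷ (285/481) = 8177/855.
3² = 9 falls short of 8177/855 but 3³ = 27 reaches it, so n = 3.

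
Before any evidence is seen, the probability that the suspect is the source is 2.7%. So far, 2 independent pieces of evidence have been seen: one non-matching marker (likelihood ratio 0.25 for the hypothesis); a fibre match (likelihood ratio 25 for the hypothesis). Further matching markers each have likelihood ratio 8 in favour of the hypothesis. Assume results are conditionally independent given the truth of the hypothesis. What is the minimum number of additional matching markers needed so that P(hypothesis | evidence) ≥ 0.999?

5

Prior odds = 0.027/0.973 = 27/973.
Combined Bayes factor of the evidence already in hand = 0.25 × 25 = 6.25.
Odds after that evidence = (27/973) × 6.25 = 675/3892.
Target odds = 0.999/0.001 = 999.
Need 8ⁿ ≥ 999 ÷ (675/3892) = 5760.16.
8⁴ = 4096 falls short of 5760.16 but 8⁵ = 32768 reaches it, so n = 5.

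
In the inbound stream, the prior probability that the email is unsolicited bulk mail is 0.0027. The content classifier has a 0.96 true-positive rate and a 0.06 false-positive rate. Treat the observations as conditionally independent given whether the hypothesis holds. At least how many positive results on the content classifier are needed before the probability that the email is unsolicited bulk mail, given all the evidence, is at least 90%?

3

Prior odds = 0.0027/0.9973 = 27/9973.
Likelihood ratio of a positive result = 0.96/0.06 = 16.
Target odds: 0.9 ÷ 0.1 = 9.
Require 16ⁿ ≥ 9 ÷ (27/9973) = 9973/3.
16² = 256 falls short of 9973/3 but 16³ = 4096 reaches it, so n = 3.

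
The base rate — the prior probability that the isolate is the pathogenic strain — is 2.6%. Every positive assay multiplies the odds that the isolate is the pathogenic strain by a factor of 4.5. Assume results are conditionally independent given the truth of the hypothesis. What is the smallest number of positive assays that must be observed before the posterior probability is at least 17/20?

Prior odds: 0.026 ÷ 0.974 = 13/487.
Likelihood ratio per positive assay = 4.5.
Target odds: 0.85 ÷ 0.15 = 17/3.
Need (13/487) × 4.5ⁿ ≥ 17/3, i.e. 4.5ⁿ ≥ 8279/39.
4.5³ = 91.125 falls short of 8279/39 but 4.5⁴ = 410.0625 reaches it, so n = 4.

4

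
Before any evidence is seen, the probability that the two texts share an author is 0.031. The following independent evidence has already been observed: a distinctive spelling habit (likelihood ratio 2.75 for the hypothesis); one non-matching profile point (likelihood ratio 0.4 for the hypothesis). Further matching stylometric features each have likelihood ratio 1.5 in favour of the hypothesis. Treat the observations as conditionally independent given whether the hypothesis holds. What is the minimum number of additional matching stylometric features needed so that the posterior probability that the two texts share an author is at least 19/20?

Prior odds = 0.031/0.969 = 31/969.
Combined Bayes factor of the evidence already in hand = 2.75 × 0.4 = 1.1.
Odds after that evidence = (31/969) × 1.1 = 341/9690.
Target odds = 0.95/0.05 = 19.
Need 1.5ⁿ ≥ 19 ÷ (341/9690) = 184110/341.
1.5¹⁵ = 14348907/32768 falls short of 184110/341 but 1.5¹⁶ = 43046721/65536 reaches it, so n = 16.

16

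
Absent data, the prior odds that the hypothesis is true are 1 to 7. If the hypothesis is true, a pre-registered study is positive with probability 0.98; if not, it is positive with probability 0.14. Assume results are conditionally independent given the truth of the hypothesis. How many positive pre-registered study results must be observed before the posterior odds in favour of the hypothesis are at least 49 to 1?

3

Prior odds = 1/7.
Likelihood ratio of a positive = 0.98/0.14 = 7.
Target odds = 49.
Need (1/7) × 7ⁿ ≥ 49, i.e. 7ⁿ ≥ 343.
7² = 49 falls short of 343 but 7³ = 343 reaches it, so n = 3.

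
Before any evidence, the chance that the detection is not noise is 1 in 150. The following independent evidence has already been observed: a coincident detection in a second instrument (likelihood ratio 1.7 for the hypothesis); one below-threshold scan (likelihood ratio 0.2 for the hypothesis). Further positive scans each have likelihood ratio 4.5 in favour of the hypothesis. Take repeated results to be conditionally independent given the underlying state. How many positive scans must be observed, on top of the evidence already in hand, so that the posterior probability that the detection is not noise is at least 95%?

7

Prior odds = (1/150)/(149/150) = 1/149.
Combined Bayes factor of the evidence already in hand = 1.7 × 0.2 = 0.34.
Odds after that evidence = (1/149) × 0.34 = 17/7450.
Target odds = 0.95/0.05 = 19.
Need 4.5ⁿ ≥ 19 ÷ (17/7450) = 141550/17.
4.5⁶ = 8303.765625 falls short of 141550/17 but 4.5⁷ = 4782969/128 reaches it, so n = 7.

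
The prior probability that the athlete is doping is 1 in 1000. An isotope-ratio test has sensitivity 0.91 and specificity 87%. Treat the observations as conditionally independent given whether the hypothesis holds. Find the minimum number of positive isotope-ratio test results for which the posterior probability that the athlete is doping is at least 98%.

Prior odds = 0.001/0.999 = 1/999.
False-positive rate = 1 − 0.87 = 0.13; likelihood ratio of a positive = 0.91/0.13 = 7.
Target odds: 0.98 ÷ 0.02 = 49.
Need (1/999) × 7ⁿ ≥ 49, i.e. 7ⁿ ≥ 48951.
7⁵ = 16807 falls short of 48951 but 7⁶ = 117649 reaches it, so n = 6.

6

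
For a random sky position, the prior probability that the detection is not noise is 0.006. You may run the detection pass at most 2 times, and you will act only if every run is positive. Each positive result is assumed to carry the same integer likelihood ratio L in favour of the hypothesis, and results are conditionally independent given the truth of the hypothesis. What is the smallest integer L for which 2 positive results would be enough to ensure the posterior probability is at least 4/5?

26

Prior odds = 0.006/0.994 = 3/497.
Target odds = 0.8/0.2 = 4.
Need L² ≥ 4 ÷ (3/497) = 1988/3.
25² = 625 < 1988/3 ≤ 676 = 26², so L = 26.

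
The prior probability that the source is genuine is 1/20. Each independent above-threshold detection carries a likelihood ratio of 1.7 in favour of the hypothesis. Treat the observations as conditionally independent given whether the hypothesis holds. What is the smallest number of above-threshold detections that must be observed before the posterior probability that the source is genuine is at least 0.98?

13

Prior odds = 0.05/0.95 = 1/19.
Likelihood ratio per above-threshold detection = 1.7.
Target odds: 0.98 ÷ 0.02 = 49.
Require 1.7ⁿ ≥ 49 ÷ (1/19) = 931.
1.7¹² ≈582.622 falls short of 931 but 1.7¹³ ≈990.458 reaches it, so n = 13.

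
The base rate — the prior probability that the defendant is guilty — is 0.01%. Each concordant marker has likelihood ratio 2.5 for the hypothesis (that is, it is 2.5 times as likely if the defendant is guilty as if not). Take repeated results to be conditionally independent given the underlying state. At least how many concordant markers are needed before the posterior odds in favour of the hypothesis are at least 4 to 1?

Prior odds = 0.0001/0.9999 = 1/9999.
Likelihood ratio per concordant marker = 2.5.
Target odds = 4.
Need (1/9999) × 2.5ⁿ ≥ 4, i.e. 2.5ⁿ ≥ 39996.
2.5¹¹ = 48828125/2048 falls short of 39996 but 2.5¹² = 244140625/4096 reaches it, so n = 12.

12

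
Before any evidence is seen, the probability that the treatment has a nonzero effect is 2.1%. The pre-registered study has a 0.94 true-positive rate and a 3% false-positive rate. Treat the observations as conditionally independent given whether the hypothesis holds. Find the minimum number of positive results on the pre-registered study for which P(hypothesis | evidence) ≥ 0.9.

Prior odds: 0.021 ÷ 0.979 = 21/979.
Likelihood ratio of a positive result = 0.94/0.03 = 94/3.
Target posterior odds = 0.9/0.1 = 9.
Need (21/979) × (94/3)ⁿ ≥ 9, i.e. (94/3)ⁿ ≥ 2937/7.
(94/3)¹ = 94/3 falls short of 2937/7 but (94/3)² = 8836/9 reaches it, so n = 2.

2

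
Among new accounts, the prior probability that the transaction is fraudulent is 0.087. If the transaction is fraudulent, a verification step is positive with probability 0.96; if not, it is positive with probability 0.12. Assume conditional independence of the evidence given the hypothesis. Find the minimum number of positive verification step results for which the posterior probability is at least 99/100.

4

Prior odds: 0.087 ÷ 0.913 = 87/913.
Likelihood ratio of a positive = 0.96/0.12 = 8.
Target posterior odds = 0.99/0.01 = 99.
Need (87/913) × 8ⁿ ≥ 99, i.e. 8ⁿ ≥ 30129/29.
8³ = 512 falls short of 30129/29 but 8⁴ = 4096 reaches it, so n = 4.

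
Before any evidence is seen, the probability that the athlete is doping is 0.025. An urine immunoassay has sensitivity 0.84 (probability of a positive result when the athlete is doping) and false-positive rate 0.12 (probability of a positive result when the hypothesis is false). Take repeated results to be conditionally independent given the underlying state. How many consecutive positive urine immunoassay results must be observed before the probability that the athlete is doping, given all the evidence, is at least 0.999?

Prior odds = 0.025/0.975 = 1/39.
Likelihood ratio of a positive result = 0.84/0.12 = 7.
Target posterior odds = 0.999/0.001 = 999.
Need (1/39) × 7ⁿ ≥ 999, i.e. 7ⁿ ≥ 38961.
7⁵ = 16807 falls short of 38961 but 7⁶ = 117649 reaches it, so n = 6.

6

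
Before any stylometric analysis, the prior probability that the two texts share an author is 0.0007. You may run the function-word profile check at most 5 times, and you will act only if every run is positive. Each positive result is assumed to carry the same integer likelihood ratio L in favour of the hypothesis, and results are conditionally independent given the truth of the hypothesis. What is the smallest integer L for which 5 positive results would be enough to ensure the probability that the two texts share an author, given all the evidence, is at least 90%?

7

Prior odds = 0.0007/0.9993 = 7/9993.
Target odds = 0.9/0.1 = 9.
Need L⁵ ≥ 9 ÷ (7/9993) = 89937/7.
6⁵ = 7776 < 89937/7 ≤ 16807 = 7⁵, so L = 7.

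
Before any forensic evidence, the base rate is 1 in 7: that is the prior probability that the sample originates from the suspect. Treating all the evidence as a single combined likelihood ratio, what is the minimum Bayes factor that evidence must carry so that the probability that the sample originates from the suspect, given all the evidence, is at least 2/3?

12

Prior odds = (1/7)/(6/7) = 1/6.
Target odds = (2/3)/(1/3) = 2.
Required Bayes factor = 2 ÷ (1/6) = 12.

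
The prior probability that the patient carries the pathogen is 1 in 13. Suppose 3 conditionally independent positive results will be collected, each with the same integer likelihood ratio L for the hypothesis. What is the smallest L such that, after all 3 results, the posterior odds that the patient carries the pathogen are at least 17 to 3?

Prior odds = (1/13)/(12/13) = 1/12.
Target odds = 17/3.
Need L³ ≥ 17/3 ÷ (1/12) = 68.
4³ = 64 < 68 ≤ 125 = 5³, so L = 5.

5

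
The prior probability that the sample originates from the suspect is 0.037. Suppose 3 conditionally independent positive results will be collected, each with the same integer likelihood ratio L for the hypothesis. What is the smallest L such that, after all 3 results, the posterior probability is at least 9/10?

7

Prior odds = 0.037/0.963 = 37/963.
Target odds = 0.9/0.1 = 9.
Need L³ ≥ 9 ÷ (37/963) = 8667/37.
6³ = 216 < 8667/37 ≤ 343 = 7³, so L = 7.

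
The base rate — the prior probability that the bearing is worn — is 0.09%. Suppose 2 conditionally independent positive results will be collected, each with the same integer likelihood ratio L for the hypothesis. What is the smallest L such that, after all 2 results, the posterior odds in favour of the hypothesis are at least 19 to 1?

146

Prior odds = 0.0009/0.9991 = 9/9991.
Target odds = 19.
Need L² ≥ 19 ÷ (9/9991) = 189829/9.
145² = 21025 < 189829/9 ≤ 21316 = 146², so L = 146.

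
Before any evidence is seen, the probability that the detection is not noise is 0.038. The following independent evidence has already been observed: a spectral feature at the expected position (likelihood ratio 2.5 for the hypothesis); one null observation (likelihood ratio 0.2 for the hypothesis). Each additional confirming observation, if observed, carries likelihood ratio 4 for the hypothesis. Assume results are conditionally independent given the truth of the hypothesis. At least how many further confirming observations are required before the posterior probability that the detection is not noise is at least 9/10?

5

Prior odds = 0.038/0.962 = 19/481.
Combined Bayes factor of the evidence already in hand = 2.5 × 0.2 = 0.5.
Odds after that evidence = (19/481) × 0.5 = 19/962.
Target odds = 0.9/0.1 = 9.
Need 4ⁿ ≥ 9 ÷ (19/962) = 8658/19.
4⁴ = 256 falls short of 8658/19 but 4⁵ = 1024 reaches it, so n = 5.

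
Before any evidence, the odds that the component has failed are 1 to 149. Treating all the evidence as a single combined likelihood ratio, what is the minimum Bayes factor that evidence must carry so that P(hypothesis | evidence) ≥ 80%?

596

Prior odds = 1/149.
Target odds = 0.8/0.2 = 4.
Required Bayes factor = 4 ÷ (1/149) = 596.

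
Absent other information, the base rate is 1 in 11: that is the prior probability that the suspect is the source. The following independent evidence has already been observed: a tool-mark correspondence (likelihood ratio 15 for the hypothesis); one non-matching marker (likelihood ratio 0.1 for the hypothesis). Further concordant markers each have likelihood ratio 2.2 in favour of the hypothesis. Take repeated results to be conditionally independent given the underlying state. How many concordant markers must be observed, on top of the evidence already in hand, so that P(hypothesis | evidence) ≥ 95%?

Prior odds = (1/11)/(10/11) = 0.1.
Combined Bayes factor of the evidence already in hand = 15 × 0.1 = 1.5.
Odds after that evidence = 0.1 × 1.5 = 0.15.
Target odds = 0.95/0.05 = 19.
Need 2.2ⁿ ≥ 19 ÷ 0.15 = 380/3.
2.2⁶ = 1771561/15625 falls short of 380/3 but 2.2⁷ = 19487171/78125 reaches it, so n = 7.

7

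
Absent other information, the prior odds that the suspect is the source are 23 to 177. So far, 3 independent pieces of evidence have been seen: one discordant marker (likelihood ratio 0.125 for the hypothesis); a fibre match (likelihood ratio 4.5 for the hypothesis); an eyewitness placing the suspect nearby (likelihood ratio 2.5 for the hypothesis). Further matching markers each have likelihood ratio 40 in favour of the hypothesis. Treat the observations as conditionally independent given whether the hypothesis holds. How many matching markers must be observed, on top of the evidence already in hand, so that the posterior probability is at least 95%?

2

Prior odds = 23/177.
Combined Bayes factor of the evidence already in hand = 0.125 × 4.5 × 2.5 = 1.40625.
Odds after that evidence = (23/177) × 1.40625 = 345/1888.
Target odds = 0.95/0.05 = 19.
Need 40ⁿ ≥ 19 ÷ (345/1888) = 35872/345.
40¹ = 40 falls short of 35872/345 but 40² = 1600 reaches it, so n = 2.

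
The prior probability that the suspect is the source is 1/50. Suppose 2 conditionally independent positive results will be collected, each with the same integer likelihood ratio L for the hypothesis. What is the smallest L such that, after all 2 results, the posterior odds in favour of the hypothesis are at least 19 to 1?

Prior odds = 0.02/0.98 = 1/49.
Target odds = 19.
Need L² ≥ 19 ÷ (1/49) = 931.
30² = 900 < 931 ≤ 961 = 31², so L = 31.

31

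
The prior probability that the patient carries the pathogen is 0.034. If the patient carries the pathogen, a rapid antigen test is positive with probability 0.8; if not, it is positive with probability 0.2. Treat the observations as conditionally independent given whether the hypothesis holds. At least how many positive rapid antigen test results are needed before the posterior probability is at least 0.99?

Prior odds = 0.034/0.966 = 17/483.
Likelihood ratio of a positive = 0.8/0.2 = 4.
Target odds: 0.99 ÷ 0.01 = 99.
Need (17/483) × 4ⁿ ≥ 99, i.e. 4ⁿ ≥ 47817/17.
4⁵ = 1024 falls short of 47817/17 but 4⁶ = 4096 reaches it, so n = 6.

6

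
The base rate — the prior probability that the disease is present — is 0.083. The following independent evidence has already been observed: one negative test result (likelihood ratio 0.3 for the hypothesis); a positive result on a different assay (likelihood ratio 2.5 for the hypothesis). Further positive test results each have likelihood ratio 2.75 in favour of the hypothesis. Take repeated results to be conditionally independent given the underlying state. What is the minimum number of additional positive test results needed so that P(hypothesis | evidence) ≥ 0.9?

Prior odds = 0.083/0.917 = 83/917.
Combined Bayes factor of the evidence already in hand = 0.3 × 2.5 = 0.75.
Odds after that evidence = (83/917) × 0.75 = 249/3668.
Target odds = 0.9/0.1 = 9.
Need 2.75ⁿ ≥ 9 ÷ (249/3668) = 11004/83.
2.75⁴ = 57.19140625 falls short of 11004/83 but 2.75⁵ = 161051/1024 reaches it, so n = 5.

5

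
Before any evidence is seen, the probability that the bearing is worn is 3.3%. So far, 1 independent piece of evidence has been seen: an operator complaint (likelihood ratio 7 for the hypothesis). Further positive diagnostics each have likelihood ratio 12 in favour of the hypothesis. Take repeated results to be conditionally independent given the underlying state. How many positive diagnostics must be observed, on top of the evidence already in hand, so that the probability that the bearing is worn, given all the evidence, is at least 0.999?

Prior odds = 0.033/0.967 = 33/967.
Bayes factor of the evidence already in hand = 7.
Odds after that evidence = (33/967) × 7 = 231/967.
Target odds = 0.999/0.001 = 999.
Need 12ⁿ ≥ 999 ÷ (231/967) = 322011/77.
12³ = 1728 falls short of 322011/77 but 12⁴ = 20736 reaches it, so n = 4.

4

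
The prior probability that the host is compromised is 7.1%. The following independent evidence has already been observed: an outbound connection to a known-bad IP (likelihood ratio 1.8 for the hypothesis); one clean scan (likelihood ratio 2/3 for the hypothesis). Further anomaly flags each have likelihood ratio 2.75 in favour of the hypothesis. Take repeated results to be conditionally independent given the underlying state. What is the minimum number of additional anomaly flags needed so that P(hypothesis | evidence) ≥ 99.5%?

8

Prior odds = 0.071/0.929 = 71/929.
Combined Bayes factor of the evidence already in hand = 1.8 × (2/3) = 1.2.
Odds after that evidence = (71/929) × 1.2 = 426/4645.
Target odds = 0.995/0.005 = 199.
Need 2.75ⁿ ≥ 199 ÷ (426/4645) = 924355/426.
2.75⁷ = 19487171/16384 falls short of 924355/426 but 2.75⁸ = 214358881/65536 reaches it, so n = 8.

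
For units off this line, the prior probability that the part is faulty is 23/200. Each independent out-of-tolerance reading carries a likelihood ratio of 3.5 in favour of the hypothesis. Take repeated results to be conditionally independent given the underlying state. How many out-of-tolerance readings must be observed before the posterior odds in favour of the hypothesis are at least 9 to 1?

Prior odds = 0.115/0.885 = 23/177.
Likelihood ratio per out-of-tolerance reading = 3.5.
Target odds = 9.
Need (23/177) × 3.5ⁿ ≥ 9, i.e. 3.5ⁿ ≥ 1593/23.
3.5³ = 42.875 falls short of 1593/23 but 3.5⁴ = 150.0625 reaches it, so n = 4.

4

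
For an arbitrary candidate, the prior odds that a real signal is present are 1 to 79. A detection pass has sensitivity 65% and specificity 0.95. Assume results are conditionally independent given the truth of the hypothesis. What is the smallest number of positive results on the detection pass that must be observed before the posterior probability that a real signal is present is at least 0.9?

Prior odds = 1/79.
False-positive rate = 1 − 0.95 = 0.05; likelihood ratio of a positive = 0.65/0.05 = 13.
Target posterior odds = 0.9/0.1 = 9.
Need (1/79) × 13ⁿ ≥ 9, i.e. 13ⁿ ≥ 711.
13² = 169 falls short of 711 but 13³ = 2197 reaches it, so n = 3.

3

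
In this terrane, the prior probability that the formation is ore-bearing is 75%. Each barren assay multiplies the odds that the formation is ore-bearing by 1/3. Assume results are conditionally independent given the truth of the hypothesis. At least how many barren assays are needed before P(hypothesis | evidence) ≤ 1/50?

5

Prior odds = 0.75/0.25 = 3.
Likelihood ratio per barren assay = 1/3.
Target odds: 0.02 ÷ 0.98 = 1/49.
Need 3 × (1/3)ⁿ ≤ 1/49, i.e. (1/3)ⁿ ≤ 1/147.
(1/3)⁴ = 1/81 is still above 1/147 but (1/3)⁵ = 1/243 is at or below it, so n = 5.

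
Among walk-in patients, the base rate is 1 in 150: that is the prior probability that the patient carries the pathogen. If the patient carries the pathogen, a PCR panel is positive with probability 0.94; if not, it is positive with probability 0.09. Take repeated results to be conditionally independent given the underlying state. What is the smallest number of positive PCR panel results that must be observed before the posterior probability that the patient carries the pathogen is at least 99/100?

5

Prior odds: (1/150) ÷ (149/150) = 1/149.
Likelihood ratio of a positive = 0.94/0.09 = 94/9.
Target odds: 0.99 ÷ 0.01 = 99.
Need (1/149) × (94/9)ⁿ ≥ 99, i.e. (94/9)ⁿ ≥ 14751.
(94/9)⁴ = 78074896/6561 falls short of 14751 but (94/9)⁵ ≈124287 reaches it, so n = 5.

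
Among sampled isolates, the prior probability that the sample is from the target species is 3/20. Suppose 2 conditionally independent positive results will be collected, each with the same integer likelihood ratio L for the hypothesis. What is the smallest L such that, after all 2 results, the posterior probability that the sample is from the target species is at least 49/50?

Prior odds = 0.15/0.85 = 3/17.
Target odds = 0.98/0.02 = 49.
Need L² ≥ 49 ÷ (3/17) = 833/3.
16² = 256 < 833/3 ≤ 289 = 17², so L = 17.

17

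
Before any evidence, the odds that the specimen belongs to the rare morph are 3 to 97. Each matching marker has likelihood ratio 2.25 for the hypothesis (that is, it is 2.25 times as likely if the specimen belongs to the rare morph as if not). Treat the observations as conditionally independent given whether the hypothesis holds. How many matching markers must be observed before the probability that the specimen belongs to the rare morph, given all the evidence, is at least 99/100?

Prior odds = 3/97.
Likelihood ratio per matching marker = 2.25.
Target odds: 0.99 ÷ 0.01 = 99.
Require 2.25ⁿ ≥ 99 ÷ (3/97) = 3201.
2.25⁹ = 387420489/262144 falls short of 3201 but 2.25¹⁰ ≈3325.26 reaches it, so n = 10.

10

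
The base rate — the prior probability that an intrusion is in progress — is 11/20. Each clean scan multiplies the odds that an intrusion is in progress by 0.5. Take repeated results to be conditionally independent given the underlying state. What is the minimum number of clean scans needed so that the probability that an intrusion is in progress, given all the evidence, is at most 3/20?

3

Prior odds: 0.55 ÷ 0.45 = 11/9.
Likelihood ratio per clean scan = 0.5.
Target posterior odds = 0.15/0.85 = 3/17.
Require 0.5ⁿ ≤ 3/17 ÷ (11/9) = 27/187.
0.5² = 0.25 is still above 27/187 but 0.5³ = 0.125 is at or below it, so n = 3.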